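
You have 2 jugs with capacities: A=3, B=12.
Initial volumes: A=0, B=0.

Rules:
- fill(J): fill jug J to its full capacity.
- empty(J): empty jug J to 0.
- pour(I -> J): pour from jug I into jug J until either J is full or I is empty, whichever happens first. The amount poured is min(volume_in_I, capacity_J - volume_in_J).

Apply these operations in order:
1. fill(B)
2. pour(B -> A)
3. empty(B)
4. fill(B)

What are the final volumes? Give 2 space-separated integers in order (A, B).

Step 1: fill(B) -> (A=0 B=12)
Step 2: pour(B -> A) -> (A=3 B=9)
Step 3: empty(B) -> (A=3 B=0)
Step 4: fill(B) -> (A=3 B=12)

Answer: 3 12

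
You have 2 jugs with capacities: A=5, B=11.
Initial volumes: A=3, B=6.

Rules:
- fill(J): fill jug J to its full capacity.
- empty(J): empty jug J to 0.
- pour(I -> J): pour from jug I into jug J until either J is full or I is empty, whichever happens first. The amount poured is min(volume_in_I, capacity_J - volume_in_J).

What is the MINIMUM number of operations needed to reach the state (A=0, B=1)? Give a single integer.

BFS from (A=3, B=6). One shortest path:
  1. empty(A) -> (A=0 B=6)
  2. pour(B -> A) -> (A=5 B=1)
  3. empty(A) -> (A=0 B=1)
Reached target in 3 moves.

Answer: 3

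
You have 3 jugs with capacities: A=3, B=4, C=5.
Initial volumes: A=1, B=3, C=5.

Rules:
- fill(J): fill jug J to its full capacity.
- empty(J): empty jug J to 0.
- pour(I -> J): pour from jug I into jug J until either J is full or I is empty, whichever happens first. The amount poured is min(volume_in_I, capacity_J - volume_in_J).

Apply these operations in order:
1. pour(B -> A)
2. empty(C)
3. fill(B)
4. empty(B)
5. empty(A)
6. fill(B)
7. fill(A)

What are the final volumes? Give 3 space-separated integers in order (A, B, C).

Step 1: pour(B -> A) -> (A=3 B=1 C=5)
Step 2: empty(C) -> (A=3 B=1 C=0)
Step 3: fill(B) -> (A=3 B=4 C=0)
Step 4: empty(B) -> (A=3 B=0 C=0)
Step 5: empty(A) -> (A=0 B=0 C=0)
Step 6: fill(B) -> (A=0 B=4 C=0)
Step 7: fill(A) -> (A=3 B=4 C=0)

Answer: 3 4 0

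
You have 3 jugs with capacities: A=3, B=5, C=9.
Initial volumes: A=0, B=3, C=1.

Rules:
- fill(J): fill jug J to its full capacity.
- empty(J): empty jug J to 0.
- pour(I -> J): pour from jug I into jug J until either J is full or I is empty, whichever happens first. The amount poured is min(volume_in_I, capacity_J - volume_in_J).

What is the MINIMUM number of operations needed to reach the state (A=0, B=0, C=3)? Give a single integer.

Answer: 2

Derivation:
BFS from (A=0, B=3, C=1). One shortest path:
  1. empty(C) -> (A=0 B=3 C=0)
  2. pour(B -> C) -> (A=0 B=0 C=3)
Reached target in 2 moves.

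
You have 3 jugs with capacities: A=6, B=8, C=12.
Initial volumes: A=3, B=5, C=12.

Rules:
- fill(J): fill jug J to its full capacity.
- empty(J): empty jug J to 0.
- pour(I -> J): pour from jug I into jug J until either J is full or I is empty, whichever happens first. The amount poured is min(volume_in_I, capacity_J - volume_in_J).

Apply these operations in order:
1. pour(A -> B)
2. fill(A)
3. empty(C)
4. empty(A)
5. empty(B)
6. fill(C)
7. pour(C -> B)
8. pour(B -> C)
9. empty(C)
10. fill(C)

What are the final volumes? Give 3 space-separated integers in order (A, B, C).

Answer: 0 0 12

Derivation:
Step 1: pour(A -> B) -> (A=0 B=8 C=12)
Step 2: fill(A) -> (A=6 B=8 C=12)
Step 3: empty(C) -> (A=6 B=8 C=0)
Step 4: empty(A) -> (A=0 B=8 C=0)
Step 5: empty(B) -> (A=0 B=0 C=0)
Step 6: fill(C) -> (A=0 B=0 C=12)
Step 7: pour(C -> B) -> (A=0 B=8 C=4)
Step 8: pour(B -> C) -> (A=0 B=0 C=12)
Step 9: empty(C) -> (A=0 B=0 C=0)
Step 10: fill(C) -> (A=0 B=0 C=12)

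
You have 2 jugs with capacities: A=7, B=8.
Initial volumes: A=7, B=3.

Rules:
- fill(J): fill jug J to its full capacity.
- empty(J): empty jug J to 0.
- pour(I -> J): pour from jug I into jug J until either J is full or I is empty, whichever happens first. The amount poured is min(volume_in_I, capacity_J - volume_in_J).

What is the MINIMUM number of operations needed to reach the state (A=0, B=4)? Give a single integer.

BFS from (A=7, B=3). One shortest path:
  1. empty(A) -> (A=0 B=3)
  2. pour(B -> A) -> (A=3 B=0)
  3. fill(B) -> (A=3 B=8)
  4. pour(B -> A) -> (A=7 B=4)
  5. empty(A) -> (A=0 B=4)
Reached target in 5 moves.

Answer: 5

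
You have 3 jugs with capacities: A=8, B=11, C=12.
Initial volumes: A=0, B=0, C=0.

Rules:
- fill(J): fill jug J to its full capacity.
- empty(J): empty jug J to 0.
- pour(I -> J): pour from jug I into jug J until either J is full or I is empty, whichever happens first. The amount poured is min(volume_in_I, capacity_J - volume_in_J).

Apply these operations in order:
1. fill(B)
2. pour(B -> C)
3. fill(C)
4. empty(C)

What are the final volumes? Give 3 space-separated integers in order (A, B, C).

Answer: 0 0 0

Derivation:
Step 1: fill(B) -> (A=0 B=11 C=0)
Step 2: pour(B -> C) -> (A=0 B=0 C=11)
Step 3: fill(C) -> (A=0 B=0 C=12)
Step 4: empty(C) -> (A=0 B=0 C=0)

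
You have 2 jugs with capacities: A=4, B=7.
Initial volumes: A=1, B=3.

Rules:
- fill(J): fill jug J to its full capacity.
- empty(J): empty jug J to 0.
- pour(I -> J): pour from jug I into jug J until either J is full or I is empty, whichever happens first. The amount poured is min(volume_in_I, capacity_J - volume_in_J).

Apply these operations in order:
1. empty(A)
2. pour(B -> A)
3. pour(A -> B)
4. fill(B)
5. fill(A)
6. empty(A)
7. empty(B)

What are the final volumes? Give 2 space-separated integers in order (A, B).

Answer: 0 0

Derivation:
Step 1: empty(A) -> (A=0 B=3)
Step 2: pour(B -> A) -> (A=3 B=0)
Step 3: pour(A -> B) -> (A=0 B=3)
Step 4: fill(B) -> (A=0 B=7)
Step 5: fill(A) -> (A=4 B=7)
Step 6: empty(A) -> (A=0 B=7)
Step 7: empty(B) -> (A=0 B=0)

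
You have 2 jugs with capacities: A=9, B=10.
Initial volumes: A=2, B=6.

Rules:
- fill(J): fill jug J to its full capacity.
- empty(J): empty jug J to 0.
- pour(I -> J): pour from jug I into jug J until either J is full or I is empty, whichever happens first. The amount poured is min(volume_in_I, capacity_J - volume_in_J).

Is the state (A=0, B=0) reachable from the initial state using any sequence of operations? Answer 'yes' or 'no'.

Answer: yes

Derivation:
BFS from (A=2, B=6):
  1. empty(A) -> (A=0 B=6)
  2. empty(B) -> (A=0 B=0)
Target reached → yes.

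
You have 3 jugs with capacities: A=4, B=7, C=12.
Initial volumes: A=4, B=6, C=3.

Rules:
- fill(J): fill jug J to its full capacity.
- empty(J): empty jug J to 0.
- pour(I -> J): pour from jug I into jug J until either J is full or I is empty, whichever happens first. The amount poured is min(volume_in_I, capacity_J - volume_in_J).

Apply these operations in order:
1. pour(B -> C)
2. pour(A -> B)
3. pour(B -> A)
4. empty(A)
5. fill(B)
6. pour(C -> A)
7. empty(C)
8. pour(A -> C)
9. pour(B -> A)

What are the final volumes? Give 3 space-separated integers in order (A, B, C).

Step 1: pour(B -> C) -> (A=4 B=0 C=9)
Step 2: pour(A -> B) -> (A=0 B=4 C=9)
Step 3: pour(B -> A) -> (A=4 B=0 C=9)
Step 4: empty(A) -> (A=0 B=0 C=9)
Step 5: fill(B) -> (A=0 B=7 C=9)
Step 6: pour(C -> A) -> (A=4 B=7 C=5)
Step 7: empty(C) -> (A=4 B=7 C=0)
Step 8: pour(A -> C) -> (A=0 B=7 C=4)
Step 9: pour(B -> A) -> (A=4 B=3 C=4)

Answer: 4 3 4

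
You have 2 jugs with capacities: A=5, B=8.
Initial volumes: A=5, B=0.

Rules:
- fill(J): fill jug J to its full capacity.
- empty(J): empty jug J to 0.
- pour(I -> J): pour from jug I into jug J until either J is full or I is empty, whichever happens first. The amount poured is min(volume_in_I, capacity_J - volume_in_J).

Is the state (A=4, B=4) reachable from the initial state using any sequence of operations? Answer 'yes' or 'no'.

Answer: no

Derivation:
BFS explored all 26 reachable states.
Reachable set includes: (0,0), (0,1), (0,2), (0,3), (0,4), (0,5), (0,6), (0,7), (0,8), (1,0), (1,8), (2,0) ...
Target (A=4, B=4) not in reachable set → no.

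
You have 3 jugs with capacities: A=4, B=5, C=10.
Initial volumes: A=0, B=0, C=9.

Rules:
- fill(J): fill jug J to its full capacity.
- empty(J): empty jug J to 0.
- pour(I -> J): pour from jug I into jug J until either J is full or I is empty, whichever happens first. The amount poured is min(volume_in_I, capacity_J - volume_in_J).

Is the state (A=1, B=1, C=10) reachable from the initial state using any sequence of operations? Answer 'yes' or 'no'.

Answer: yes

Derivation:
BFS from (A=0, B=0, C=9):
  1. fill(C) -> (A=0 B=0 C=10)
  2. pour(C -> A) -> (A=4 B=0 C=6)
  3. empty(A) -> (A=0 B=0 C=6)
  4. pour(C -> B) -> (A=0 B=5 C=1)
  5. pour(B -> A) -> (A=4 B=1 C=1)
  6. empty(A) -> (A=0 B=1 C=1)
  7. pour(C -> A) -> (A=1 B=1 C=0)
  8. fill(C) -> (A=1 B=1 C=10)
Target reached → yes.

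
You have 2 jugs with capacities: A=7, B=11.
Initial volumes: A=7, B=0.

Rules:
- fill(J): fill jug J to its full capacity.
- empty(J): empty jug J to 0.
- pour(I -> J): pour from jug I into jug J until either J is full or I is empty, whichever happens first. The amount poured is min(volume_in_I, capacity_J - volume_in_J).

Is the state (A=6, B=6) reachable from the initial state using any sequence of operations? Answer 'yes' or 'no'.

Answer: no

Derivation:
BFS explored all 36 reachable states.
Reachable set includes: (0,0), (0,1), (0,2), (0,3), (0,4), (0,5), (0,6), (0,7), (0,8), (0,9), (0,10), (0,11) ...
Target (A=6, B=6) not in reachable set → no.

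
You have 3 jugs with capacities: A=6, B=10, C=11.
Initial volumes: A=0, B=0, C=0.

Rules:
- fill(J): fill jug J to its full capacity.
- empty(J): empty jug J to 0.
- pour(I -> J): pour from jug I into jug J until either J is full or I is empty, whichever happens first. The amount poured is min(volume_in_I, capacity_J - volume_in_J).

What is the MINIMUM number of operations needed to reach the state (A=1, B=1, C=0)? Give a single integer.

BFS from (A=0, B=0, C=0). One shortest path:
  1. fill(A) -> (A=6 B=0 C=0)
  2. pour(A -> C) -> (A=0 B=0 C=6)
  3. fill(A) -> (A=6 B=0 C=6)
  4. pour(A -> C) -> (A=1 B=0 C=11)
  5. pour(C -> B) -> (A=1 B=10 C=1)
  6. empty(B) -> (A=1 B=0 C=1)
  7. pour(C -> B) -> (A=1 B=1 C=0)
Reached target in 7 moves.

Answer: 7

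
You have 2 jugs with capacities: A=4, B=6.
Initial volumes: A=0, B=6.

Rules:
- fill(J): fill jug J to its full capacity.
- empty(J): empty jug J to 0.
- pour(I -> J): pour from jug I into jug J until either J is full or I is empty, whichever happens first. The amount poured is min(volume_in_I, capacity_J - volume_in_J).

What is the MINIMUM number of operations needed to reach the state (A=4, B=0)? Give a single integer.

Answer: 2

Derivation:
BFS from (A=0, B=6). One shortest path:
  1. fill(A) -> (A=4 B=6)
  2. empty(B) -> (A=4 B=0)
Reached target in 2 moves.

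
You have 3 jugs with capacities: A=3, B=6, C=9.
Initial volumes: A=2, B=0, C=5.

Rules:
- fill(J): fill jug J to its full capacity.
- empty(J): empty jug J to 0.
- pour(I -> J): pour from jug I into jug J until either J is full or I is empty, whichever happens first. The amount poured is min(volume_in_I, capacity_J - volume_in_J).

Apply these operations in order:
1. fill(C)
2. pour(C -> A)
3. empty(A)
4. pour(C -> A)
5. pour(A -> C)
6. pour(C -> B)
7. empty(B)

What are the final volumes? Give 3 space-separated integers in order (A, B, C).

Answer: 0 0 2

Derivation:
Step 1: fill(C) -> (A=2 B=0 C=9)
Step 2: pour(C -> A) -> (A=3 B=0 C=8)
Step 3: empty(A) -> (A=0 B=0 C=8)
Step 4: pour(C -> A) -> (A=3 B=0 C=5)
Step 5: pour(A -> C) -> (A=0 B=0 C=8)
Step 6: pour(C -> B) -> (A=0 B=6 C=2)
Step 7: empty(B) -> (A=0 B=0 C=2)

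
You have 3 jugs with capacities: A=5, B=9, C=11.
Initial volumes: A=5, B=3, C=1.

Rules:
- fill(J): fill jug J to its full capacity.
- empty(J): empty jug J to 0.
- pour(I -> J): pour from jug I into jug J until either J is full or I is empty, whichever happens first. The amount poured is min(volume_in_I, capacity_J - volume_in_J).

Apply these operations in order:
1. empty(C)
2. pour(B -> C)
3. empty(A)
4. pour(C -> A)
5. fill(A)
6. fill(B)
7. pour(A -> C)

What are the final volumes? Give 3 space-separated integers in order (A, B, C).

Step 1: empty(C) -> (A=5 B=3 C=0)
Step 2: pour(B -> C) -> (A=5 B=0 C=3)
Step 3: empty(A) -> (A=0 B=0 C=3)
Step 4: pour(C -> A) -> (A=3 B=0 C=0)
Step 5: fill(A) -> (A=5 B=0 C=0)
Step 6: fill(B) -> (A=5 B=9 C=0)
Step 7: pour(A -> C) -> (A=0 B=9 C=5)

Answer: 0 9 5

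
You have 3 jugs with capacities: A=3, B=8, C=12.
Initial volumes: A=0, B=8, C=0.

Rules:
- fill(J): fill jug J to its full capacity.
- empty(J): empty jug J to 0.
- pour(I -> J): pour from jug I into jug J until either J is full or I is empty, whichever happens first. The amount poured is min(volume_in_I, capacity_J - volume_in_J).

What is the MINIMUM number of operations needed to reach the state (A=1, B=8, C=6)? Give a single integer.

Answer: 8

Derivation:
BFS from (A=0, B=8, C=0). One shortest path:
  1. fill(A) -> (A=3 B=8 C=0)
  2. empty(B) -> (A=3 B=0 C=0)
  3. fill(C) -> (A=3 B=0 C=12)
  4. pour(A -> B) -> (A=0 B=3 C=12)
  5. pour(C -> A) -> (A=3 B=3 C=9)
  6. pour(A -> B) -> (A=0 B=6 C=9)
  7. pour(C -> A) -> (A=3 B=6 C=6)
  8. pour(A -> B) -> (A=1 B=8 C=6)
Reached target in 8 moves.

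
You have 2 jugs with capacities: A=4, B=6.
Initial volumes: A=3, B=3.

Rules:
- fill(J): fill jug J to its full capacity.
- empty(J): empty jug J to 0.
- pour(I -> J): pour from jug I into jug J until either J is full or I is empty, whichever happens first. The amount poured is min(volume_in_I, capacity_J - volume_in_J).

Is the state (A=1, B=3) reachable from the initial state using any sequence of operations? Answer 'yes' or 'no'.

Answer: no

Derivation:
BFS explored all 21 reachable states.
Reachable set includes: (0,0), (0,1), (0,2), (0,3), (0,4), (0,5), (0,6), (1,0), (1,6), (2,0), (2,6), (3,0) ...
Target (A=1, B=3) not in reachable set → no.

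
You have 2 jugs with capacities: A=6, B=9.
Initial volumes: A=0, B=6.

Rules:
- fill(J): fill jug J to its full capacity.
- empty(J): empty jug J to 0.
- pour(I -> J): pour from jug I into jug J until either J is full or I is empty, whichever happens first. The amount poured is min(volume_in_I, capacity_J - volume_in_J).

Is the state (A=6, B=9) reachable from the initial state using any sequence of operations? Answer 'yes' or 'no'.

Answer: yes

Derivation:
BFS from (A=0, B=6):
  1. fill(A) -> (A=6 B=6)
  2. fill(B) -> (A=6 B=9)
Target reached → yes.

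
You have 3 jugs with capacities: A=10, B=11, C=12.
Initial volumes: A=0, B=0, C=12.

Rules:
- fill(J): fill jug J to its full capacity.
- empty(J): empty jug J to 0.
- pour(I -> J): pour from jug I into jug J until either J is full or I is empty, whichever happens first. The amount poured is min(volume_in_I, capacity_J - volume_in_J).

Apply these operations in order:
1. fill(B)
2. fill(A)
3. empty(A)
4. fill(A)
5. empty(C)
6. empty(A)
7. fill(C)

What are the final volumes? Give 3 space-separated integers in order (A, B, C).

Step 1: fill(B) -> (A=0 B=11 C=12)
Step 2: fill(A) -> (A=10 B=11 C=12)
Step 3: empty(A) -> (A=0 B=11 C=12)
Step 4: fill(A) -> (A=10 B=11 C=12)
Step 5: empty(C) -> (A=10 B=11 C=0)
Step 6: empty(A) -> (A=0 B=11 C=0)
Step 7: fill(C) -> (A=0 B=11 C=12)

Answer: 0 11 12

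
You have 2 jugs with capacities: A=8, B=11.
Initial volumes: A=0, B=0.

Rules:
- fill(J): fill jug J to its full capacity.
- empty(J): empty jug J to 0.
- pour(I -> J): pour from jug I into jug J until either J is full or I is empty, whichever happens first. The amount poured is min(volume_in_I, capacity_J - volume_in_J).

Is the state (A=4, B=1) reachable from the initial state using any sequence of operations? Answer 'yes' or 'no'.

Answer: no

Derivation:
BFS explored all 38 reachable states.
Reachable set includes: (0,0), (0,1), (0,2), (0,3), (0,4), (0,5), (0,6), (0,7), (0,8), (0,9), (0,10), (0,11) ...
Target (A=4, B=1) not in reachable set → no.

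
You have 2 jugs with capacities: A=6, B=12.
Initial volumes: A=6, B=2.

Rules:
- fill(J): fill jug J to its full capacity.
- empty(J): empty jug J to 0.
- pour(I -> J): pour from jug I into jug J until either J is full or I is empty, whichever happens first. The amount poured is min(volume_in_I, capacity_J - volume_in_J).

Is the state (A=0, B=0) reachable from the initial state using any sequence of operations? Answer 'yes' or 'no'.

Answer: yes

Derivation:
BFS from (A=6, B=2):
  1. empty(A) -> (A=0 B=2)
  2. empty(B) -> (A=0 B=0)
Target reached → yes.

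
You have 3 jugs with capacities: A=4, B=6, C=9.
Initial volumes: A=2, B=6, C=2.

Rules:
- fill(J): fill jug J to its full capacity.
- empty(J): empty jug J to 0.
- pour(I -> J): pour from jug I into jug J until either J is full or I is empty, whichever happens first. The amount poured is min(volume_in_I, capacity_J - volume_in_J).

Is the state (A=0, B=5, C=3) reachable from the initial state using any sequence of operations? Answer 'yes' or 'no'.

BFS from (A=2, B=6, C=2):
  1. fill(A) -> (A=4 B=6 C=2)
  2. pour(B -> C) -> (A=4 B=0 C=8)
  3. pour(A -> C) -> (A=3 B=0 C=9)
  4. pour(C -> B) -> (A=3 B=6 C=3)
  5. pour(B -> A) -> (A=4 B=5 C=3)
  6. empty(A) -> (A=0 B=5 C=3)
Target reached → yes.

Answer: yes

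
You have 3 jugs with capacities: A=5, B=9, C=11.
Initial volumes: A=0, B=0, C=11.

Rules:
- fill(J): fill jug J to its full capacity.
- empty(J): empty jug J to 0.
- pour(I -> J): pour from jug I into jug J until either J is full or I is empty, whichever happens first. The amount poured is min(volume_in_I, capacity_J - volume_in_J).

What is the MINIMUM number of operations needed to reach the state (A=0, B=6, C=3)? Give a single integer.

Answer: 8

Derivation:
BFS from (A=0, B=0, C=11). One shortest path:
  1. pour(C -> B) -> (A=0 B=9 C=2)
  2. pour(C -> A) -> (A=2 B=9 C=0)
  3. pour(B -> C) -> (A=2 B=0 C=9)
  4. fill(B) -> (A=2 B=9 C=9)
  5. pour(B -> A) -> (A=5 B=6 C=9)
  6. pour(A -> C) -> (A=3 B=6 C=11)
  7. empty(C) -> (A=3 B=6 C=0)
  8. pour(A -> C) -> (A=0 B=6 C=3)
Reached target in 8 moves.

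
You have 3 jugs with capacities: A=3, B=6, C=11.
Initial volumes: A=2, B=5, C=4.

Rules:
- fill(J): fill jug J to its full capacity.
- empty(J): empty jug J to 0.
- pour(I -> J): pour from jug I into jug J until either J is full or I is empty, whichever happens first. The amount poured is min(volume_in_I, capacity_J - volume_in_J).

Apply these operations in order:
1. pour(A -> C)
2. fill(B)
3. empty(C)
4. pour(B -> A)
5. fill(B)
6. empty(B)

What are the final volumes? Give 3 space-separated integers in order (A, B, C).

Answer: 3 0 0

Derivation:
Step 1: pour(A -> C) -> (A=0 B=5 C=6)
Step 2: fill(B) -> (A=0 B=6 C=6)
Step 3: empty(C) -> (A=0 B=6 C=0)
Step 4: pour(B -> A) -> (A=3 B=3 C=0)
Step 5: fill(B) -> (A=3 B=6 C=0)
Step 6: empty(B) -> (A=3 B=0 C=0)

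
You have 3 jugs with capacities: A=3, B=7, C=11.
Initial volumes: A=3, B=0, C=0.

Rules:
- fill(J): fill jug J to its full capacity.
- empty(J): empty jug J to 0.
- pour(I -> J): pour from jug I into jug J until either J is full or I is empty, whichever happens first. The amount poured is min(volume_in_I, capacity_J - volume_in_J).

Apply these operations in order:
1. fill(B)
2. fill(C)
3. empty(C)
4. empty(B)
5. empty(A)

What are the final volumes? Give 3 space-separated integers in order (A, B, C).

Step 1: fill(B) -> (A=3 B=7 C=0)
Step 2: fill(C) -> (A=3 B=7 C=11)
Step 3: empty(C) -> (A=3 B=7 C=0)
Step 4: empty(B) -> (A=3 B=0 C=0)
Step 5: empty(A) -> (A=0 B=0 C=0)

Answer: 0 0 0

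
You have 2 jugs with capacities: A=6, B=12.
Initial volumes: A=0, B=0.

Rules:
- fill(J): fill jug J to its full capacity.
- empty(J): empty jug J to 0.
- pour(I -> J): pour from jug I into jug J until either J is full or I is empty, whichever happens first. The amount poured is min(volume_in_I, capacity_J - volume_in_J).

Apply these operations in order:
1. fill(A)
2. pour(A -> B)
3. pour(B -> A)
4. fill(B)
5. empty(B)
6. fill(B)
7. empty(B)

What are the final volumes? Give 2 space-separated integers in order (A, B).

Answer: 6 0

Derivation:
Step 1: fill(A) -> (A=6 B=0)
Step 2: pour(A -> B) -> (A=0 B=6)
Step 3: pour(B -> A) -> (A=6 B=0)
Step 4: fill(B) -> (A=6 B=12)
Step 5: empty(B) -> (A=6 B=0)
Step 6: fill(B) -> (A=6 B=12)
Step 7: empty(B) -> (A=6 B=0)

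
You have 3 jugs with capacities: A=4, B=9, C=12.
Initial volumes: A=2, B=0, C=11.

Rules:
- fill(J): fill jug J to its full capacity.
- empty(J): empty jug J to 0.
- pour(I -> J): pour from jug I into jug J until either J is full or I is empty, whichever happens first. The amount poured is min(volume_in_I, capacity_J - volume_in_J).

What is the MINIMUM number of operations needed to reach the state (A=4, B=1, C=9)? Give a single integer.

BFS from (A=2, B=0, C=11). One shortest path:
  1. fill(B) -> (A=2 B=9 C=11)
  2. pour(A -> C) -> (A=1 B=9 C=12)
  3. empty(C) -> (A=1 B=9 C=0)
  4. pour(B -> C) -> (A=1 B=0 C=9)
  5. pour(A -> B) -> (A=0 B=1 C=9)
  6. fill(A) -> (A=4 B=1 C=9)
Reached target in 6 moves.

Answer: 6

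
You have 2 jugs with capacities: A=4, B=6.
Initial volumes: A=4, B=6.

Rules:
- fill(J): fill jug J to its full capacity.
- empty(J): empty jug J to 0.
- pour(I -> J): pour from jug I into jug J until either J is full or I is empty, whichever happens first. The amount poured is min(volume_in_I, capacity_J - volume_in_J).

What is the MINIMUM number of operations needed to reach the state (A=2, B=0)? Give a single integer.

BFS from (A=4, B=6). One shortest path:
  1. empty(A) -> (A=0 B=6)
  2. pour(B -> A) -> (A=4 B=2)
  3. empty(A) -> (A=0 B=2)
  4. pour(B -> A) -> (A=2 B=0)
Reached target in 4 moves.

Answer: 4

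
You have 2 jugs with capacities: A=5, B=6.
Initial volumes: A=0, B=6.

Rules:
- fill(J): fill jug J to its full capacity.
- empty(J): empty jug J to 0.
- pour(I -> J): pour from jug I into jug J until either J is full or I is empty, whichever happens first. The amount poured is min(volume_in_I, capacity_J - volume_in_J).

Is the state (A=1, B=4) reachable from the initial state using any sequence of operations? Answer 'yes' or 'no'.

Answer: no

Derivation:
BFS explored all 22 reachable states.
Reachable set includes: (0,0), (0,1), (0,2), (0,3), (0,4), (0,5), (0,6), (1,0), (1,6), (2,0), (2,6), (3,0) ...
Target (A=1, B=4) not in reachable set → no.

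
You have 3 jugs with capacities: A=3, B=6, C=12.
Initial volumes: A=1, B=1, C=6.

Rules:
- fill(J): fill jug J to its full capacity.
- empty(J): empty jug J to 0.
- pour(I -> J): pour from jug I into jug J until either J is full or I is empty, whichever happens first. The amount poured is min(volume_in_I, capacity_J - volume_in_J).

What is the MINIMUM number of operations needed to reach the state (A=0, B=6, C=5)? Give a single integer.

BFS from (A=1, B=1, C=6). One shortest path:
  1. fill(C) -> (A=1 B=1 C=12)
  2. pour(C -> A) -> (A=3 B=1 C=10)
  3. empty(A) -> (A=0 B=1 C=10)
  4. pour(C -> B) -> (A=0 B=6 C=5)
Reached target in 4 moves.

Answer: 4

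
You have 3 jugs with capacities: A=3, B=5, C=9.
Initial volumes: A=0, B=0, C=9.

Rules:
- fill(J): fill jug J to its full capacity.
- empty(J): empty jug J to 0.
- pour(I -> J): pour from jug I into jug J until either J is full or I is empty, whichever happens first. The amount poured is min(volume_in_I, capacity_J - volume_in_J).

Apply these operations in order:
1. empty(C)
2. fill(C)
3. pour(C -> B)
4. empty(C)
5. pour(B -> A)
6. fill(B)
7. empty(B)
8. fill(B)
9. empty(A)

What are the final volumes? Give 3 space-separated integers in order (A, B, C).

Answer: 0 5 0

Derivation:
Step 1: empty(C) -> (A=0 B=0 C=0)
Step 2: fill(C) -> (A=0 B=0 C=9)
Step 3: pour(C -> B) -> (A=0 B=5 C=4)
Step 4: empty(C) -> (A=0 B=5 C=0)
Step 5: pour(B -> A) -> (A=3 B=2 C=0)
Step 6: fill(B) -> (A=3 B=5 C=0)
Step 7: empty(B) -> (A=3 B=0 C=0)
Step 8: fill(B) -> (A=3 B=5 C=0)
Step 9: empty(A) -> (A=0 B=5 C=0)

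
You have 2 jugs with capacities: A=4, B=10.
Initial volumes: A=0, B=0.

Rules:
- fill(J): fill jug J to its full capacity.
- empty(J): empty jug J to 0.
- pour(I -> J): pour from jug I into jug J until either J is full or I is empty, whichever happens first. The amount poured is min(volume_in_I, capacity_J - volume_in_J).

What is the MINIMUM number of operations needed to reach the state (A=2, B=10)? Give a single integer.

BFS from (A=0, B=0). One shortest path:
  1. fill(A) -> (A=4 B=0)
  2. pour(A -> B) -> (A=0 B=4)
  3. fill(A) -> (A=4 B=4)
  4. pour(A -> B) -> (A=0 B=8)
  5. fill(A) -> (A=4 B=8)
  6. pour(A -> B) -> (A=2 B=10)
Reached target in 6 moves.

Answer: 6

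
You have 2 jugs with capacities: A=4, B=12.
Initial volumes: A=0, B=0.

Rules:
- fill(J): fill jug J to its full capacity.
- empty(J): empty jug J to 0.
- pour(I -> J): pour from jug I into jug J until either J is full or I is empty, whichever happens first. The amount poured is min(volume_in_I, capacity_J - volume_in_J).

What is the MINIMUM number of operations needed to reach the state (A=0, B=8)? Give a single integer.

BFS from (A=0, B=0). One shortest path:
  1. fill(B) -> (A=0 B=12)
  2. pour(B -> A) -> (A=4 B=8)
  3. empty(A) -> (A=0 B=8)
Reached target in 3 moves.

Answer: 3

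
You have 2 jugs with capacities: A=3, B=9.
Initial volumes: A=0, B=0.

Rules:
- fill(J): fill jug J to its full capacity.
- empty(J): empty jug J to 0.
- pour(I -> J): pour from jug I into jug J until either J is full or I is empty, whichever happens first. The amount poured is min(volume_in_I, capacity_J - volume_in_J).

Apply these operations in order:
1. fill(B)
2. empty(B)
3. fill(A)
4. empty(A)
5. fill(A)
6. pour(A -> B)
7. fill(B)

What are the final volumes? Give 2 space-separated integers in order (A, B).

Answer: 0 9

Derivation:
Step 1: fill(B) -> (A=0 B=9)
Step 2: empty(B) -> (A=0 B=0)
Step 3: fill(A) -> (A=3 B=0)
Step 4: empty(A) -> (A=0 B=0)
Step 5: fill(A) -> (A=3 B=0)
Step 6: pour(A -> B) -> (A=0 B=3)
Step 7: fill(B) -> (A=0 B=9)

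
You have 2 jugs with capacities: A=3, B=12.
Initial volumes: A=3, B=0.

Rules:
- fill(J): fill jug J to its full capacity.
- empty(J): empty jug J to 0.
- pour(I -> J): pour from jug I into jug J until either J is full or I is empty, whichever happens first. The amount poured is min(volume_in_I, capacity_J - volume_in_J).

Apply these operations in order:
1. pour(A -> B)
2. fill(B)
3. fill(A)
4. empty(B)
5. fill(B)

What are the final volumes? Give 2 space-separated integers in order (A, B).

Step 1: pour(A -> B) -> (A=0 B=3)
Step 2: fill(B) -> (A=0 B=12)
Step 3: fill(A) -> (A=3 B=12)
Step 4: empty(B) -> (A=3 B=0)
Step 5: fill(B) -> (A=3 B=12)

Answer: 3 12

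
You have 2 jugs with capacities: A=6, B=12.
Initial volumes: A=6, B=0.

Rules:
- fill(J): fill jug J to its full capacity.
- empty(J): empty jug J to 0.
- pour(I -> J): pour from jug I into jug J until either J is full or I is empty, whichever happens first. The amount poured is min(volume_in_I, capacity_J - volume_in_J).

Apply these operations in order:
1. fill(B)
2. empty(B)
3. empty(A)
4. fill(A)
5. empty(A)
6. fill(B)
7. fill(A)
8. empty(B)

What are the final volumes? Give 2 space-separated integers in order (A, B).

Step 1: fill(B) -> (A=6 B=12)
Step 2: empty(B) -> (A=6 B=0)
Step 3: empty(A) -> (A=0 B=0)
Step 4: fill(A) -> (A=6 B=0)
Step 5: empty(A) -> (A=0 B=0)
Step 6: fill(B) -> (A=0 B=12)
Step 7: fill(A) -> (A=6 B=12)
Step 8: empty(B) -> (A=6 B=0)

Answer: 6 0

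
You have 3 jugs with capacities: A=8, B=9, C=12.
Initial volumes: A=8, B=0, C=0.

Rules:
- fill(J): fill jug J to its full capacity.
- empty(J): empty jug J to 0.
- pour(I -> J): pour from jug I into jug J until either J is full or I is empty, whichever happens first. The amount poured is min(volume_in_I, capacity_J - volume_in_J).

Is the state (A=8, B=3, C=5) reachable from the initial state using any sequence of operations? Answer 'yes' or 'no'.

BFS from (A=8, B=0, C=0):
  1. fill(B) -> (A=8 B=9 C=0)
  2. pour(B -> C) -> (A=8 B=0 C=9)
  3. pour(A -> C) -> (A=5 B=0 C=12)
  4. pour(C -> B) -> (A=5 B=9 C=3)
  5. empty(B) -> (A=5 B=0 C=3)
  6. pour(C -> B) -> (A=5 B=3 C=0)
  7. pour(A -> C) -> (A=0 B=3 C=5)
  8. fill(A) -> (A=8 B=3 C=5)
Target reached → yes.

Answer: yes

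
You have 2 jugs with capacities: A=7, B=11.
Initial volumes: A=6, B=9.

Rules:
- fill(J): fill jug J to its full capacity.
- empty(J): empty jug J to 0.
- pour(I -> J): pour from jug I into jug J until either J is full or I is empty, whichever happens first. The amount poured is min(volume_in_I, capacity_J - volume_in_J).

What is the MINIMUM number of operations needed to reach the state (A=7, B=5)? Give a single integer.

Answer: 5

Derivation:
BFS from (A=6, B=9). One shortest path:
  1. fill(A) -> (A=7 B=9)
  2. pour(A -> B) -> (A=5 B=11)
  3. empty(B) -> (A=5 B=0)
  4. pour(A -> B) -> (A=0 B=5)
  5. fill(A) -> (A=7 B=5)
Reached target in 5 moves.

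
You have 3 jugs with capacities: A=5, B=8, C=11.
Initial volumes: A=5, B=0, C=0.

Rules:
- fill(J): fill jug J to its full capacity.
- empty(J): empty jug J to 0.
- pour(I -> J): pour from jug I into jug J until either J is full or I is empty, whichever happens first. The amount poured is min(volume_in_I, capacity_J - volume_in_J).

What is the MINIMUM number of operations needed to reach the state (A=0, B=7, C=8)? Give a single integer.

Answer: 7

Derivation:
BFS from (A=5, B=0, C=0). One shortest path:
  1. pour(A -> B) -> (A=0 B=5 C=0)
  2. fill(A) -> (A=5 B=5 C=0)
  3. pour(A -> B) -> (A=2 B=8 C=0)
  4. pour(B -> C) -> (A=2 B=0 C=8)
  5. pour(A -> B) -> (A=0 B=2 C=8)
  6. fill(A) -> (A=5 B=2 C=8)
  7. pour(A -> B) -> (A=0 B=7 C=8)
Reached target in 7 moves.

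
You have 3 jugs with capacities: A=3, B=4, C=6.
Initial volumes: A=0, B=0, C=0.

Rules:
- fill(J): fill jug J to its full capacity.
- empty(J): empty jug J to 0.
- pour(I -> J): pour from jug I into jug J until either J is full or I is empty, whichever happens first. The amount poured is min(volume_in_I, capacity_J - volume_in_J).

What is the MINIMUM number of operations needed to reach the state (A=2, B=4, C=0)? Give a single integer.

Answer: 3

Derivation:
BFS from (A=0, B=0, C=0). One shortest path:
  1. fill(C) -> (A=0 B=0 C=6)
  2. pour(C -> B) -> (A=0 B=4 C=2)
  3. pour(C -> A) -> (A=2 B=4 C=0)
Reached target in 3 moves.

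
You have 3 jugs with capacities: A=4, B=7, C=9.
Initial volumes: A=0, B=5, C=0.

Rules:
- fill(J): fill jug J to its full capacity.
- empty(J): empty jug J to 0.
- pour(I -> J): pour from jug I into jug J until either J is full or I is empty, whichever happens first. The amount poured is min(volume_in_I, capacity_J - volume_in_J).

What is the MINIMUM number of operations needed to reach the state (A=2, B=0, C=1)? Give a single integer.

BFS from (A=0, B=5, C=0). One shortest path:
  1. fill(C) -> (A=0 B=5 C=9)
  2. pour(C -> A) -> (A=4 B=5 C=5)
  3. empty(A) -> (A=0 B=5 C=5)
  4. pour(C -> A) -> (A=4 B=5 C=1)
  5. pour(A -> B) -> (A=2 B=7 C=1)
  6. empty(B) -> (A=2 B=0 C=1)
Reached target in 6 moves.

Answer: 6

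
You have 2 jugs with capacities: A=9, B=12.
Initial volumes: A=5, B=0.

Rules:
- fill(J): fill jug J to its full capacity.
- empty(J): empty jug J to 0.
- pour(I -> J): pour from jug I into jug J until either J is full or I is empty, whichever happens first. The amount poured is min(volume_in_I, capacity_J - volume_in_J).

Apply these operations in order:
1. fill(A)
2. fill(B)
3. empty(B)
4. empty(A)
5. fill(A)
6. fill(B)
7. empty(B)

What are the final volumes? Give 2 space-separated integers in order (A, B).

Answer: 9 0

Derivation:
Step 1: fill(A) -> (A=9 B=0)
Step 2: fill(B) -> (A=9 B=12)
Step 3: empty(B) -> (A=9 B=0)
Step 4: empty(A) -> (A=0 B=0)
Step 5: fill(A) -> (A=9 B=0)
Step 6: fill(B) -> (A=9 B=12)
Step 7: empty(B) -> (A=9 B=0)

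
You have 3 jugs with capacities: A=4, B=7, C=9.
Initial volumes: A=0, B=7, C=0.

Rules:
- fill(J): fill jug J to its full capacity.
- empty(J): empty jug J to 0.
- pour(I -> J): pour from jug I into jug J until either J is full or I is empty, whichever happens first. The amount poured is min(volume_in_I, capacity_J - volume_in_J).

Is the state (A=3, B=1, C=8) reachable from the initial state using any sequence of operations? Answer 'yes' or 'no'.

BFS explored all 256 reachable states.
Reachable set includes: (0,0,0), (0,0,1), (0,0,2), (0,0,3), (0,0,4), (0,0,5), (0,0,6), (0,0,7), (0,0,8), (0,0,9), (0,1,0), (0,1,1) ...
Target (A=3, B=1, C=8) not in reachable set → no.

Answer: no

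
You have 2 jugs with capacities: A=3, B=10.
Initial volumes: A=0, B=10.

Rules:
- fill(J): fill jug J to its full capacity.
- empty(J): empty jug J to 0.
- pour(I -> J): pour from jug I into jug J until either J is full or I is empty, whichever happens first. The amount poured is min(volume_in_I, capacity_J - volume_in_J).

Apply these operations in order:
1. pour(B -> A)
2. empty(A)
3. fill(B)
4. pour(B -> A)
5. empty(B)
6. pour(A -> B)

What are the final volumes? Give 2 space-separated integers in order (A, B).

Answer: 0 3

Derivation:
Step 1: pour(B -> A) -> (A=3 B=7)
Step 2: empty(A) -> (A=0 B=7)
Step 3: fill(B) -> (A=0 B=10)
Step 4: pour(B -> A) -> (A=3 B=7)
Step 5: empty(B) -> (A=3 B=0)
Step 6: pour(A -> B) -> (A=0 B=3)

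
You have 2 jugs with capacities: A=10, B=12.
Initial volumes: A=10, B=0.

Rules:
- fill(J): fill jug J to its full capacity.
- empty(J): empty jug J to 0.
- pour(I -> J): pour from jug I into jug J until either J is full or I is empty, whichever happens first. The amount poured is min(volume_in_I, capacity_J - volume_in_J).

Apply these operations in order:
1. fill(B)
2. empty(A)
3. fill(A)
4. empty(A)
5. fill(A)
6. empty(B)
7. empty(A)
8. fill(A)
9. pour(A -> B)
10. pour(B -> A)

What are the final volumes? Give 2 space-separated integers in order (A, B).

Answer: 10 0

Derivation:
Step 1: fill(B) -> (A=10 B=12)
Step 2: empty(A) -> (A=0 B=12)
Step 3: fill(A) -> (A=10 B=12)
Step 4: empty(A) -> (A=0 B=12)
Step 5: fill(A) -> (A=10 B=12)
Step 6: empty(B) -> (A=10 B=0)
Step 7: empty(A) -> (A=0 B=0)
Step 8: fill(A) -> (A=10 B=0)
Step 9: pour(A -> B) -> (A=0 B=10)
Step 10: pour(B -> A) -> (A=10 B=0)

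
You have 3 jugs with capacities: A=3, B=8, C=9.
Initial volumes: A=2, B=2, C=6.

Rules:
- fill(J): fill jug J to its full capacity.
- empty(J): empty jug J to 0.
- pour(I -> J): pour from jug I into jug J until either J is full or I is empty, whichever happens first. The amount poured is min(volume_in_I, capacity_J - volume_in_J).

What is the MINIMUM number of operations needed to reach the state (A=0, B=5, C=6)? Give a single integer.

BFS from (A=2, B=2, C=6). One shortest path:
  1. fill(A) -> (A=3 B=2 C=6)
  2. pour(A -> B) -> (A=0 B=5 C=6)
Reached target in 2 moves.

Answer: 2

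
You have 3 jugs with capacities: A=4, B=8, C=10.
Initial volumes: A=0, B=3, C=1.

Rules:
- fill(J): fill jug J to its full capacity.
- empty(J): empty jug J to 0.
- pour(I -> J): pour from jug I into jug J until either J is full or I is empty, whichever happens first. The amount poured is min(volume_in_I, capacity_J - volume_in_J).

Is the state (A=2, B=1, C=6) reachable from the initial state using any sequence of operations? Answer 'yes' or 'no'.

Answer: no

Derivation:
BFS explored all 306 reachable states.
Reachable set includes: (0,0,0), (0,0,1), (0,0,2), (0,0,3), (0,0,4), (0,0,5), (0,0,6), (0,0,7), (0,0,8), (0,0,9), (0,0,10), (0,1,0) ...
Target (A=2, B=1, C=6) not in reachable set → no.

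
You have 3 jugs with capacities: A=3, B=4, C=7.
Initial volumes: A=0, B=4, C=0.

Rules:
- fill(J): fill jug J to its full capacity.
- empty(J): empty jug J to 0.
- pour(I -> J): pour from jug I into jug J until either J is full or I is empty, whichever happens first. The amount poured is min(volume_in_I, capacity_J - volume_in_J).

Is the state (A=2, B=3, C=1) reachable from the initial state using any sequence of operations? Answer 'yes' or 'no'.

Answer: no

Derivation:
BFS explored all 124 reachable states.
Reachable set includes: (0,0,0), (0,0,1), (0,0,2), (0,0,3), (0,0,4), (0,0,5), (0,0,6), (0,0,7), (0,1,0), (0,1,1), (0,1,2), (0,1,3) ...
Target (A=2, B=3, C=1) not in reachable set → no.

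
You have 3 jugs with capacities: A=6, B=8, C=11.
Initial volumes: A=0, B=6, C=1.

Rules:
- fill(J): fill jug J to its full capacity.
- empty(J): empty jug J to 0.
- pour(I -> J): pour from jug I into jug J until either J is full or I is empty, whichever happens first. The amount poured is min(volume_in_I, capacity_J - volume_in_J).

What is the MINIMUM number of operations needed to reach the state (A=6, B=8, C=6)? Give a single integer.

Answer: 4

Derivation:
BFS from (A=0, B=6, C=1). One shortest path:
  1. fill(A) -> (A=6 B=6 C=1)
  2. empty(C) -> (A=6 B=6 C=0)
  3. pour(B -> C) -> (A=6 B=0 C=6)
  4. fill(B) -> (A=6 B=8 C=6)
Reached target in 4 moves.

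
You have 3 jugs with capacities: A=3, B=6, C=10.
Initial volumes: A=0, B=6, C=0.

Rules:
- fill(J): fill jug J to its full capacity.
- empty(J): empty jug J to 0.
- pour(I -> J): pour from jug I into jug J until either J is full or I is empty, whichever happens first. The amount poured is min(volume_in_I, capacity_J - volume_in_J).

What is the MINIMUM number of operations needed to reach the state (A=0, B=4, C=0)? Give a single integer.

Answer: 5

Derivation:
BFS from (A=0, B=6, C=0). One shortest path:
  1. empty(B) -> (A=0 B=0 C=0)
  2. fill(C) -> (A=0 B=0 C=10)
  3. pour(C -> B) -> (A=0 B=6 C=4)
  4. empty(B) -> (A=0 B=0 C=4)
  5. pour(C -> B) -> (A=0 B=4 C=0)
Reached target in 5 moves.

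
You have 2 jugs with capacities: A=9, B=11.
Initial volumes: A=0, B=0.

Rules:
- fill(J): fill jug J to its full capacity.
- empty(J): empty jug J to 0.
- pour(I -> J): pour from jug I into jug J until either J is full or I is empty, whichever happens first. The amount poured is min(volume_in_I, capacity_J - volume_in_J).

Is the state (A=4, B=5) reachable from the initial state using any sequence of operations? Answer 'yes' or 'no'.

BFS explored all 40 reachable states.
Reachable set includes: (0,0), (0,1), (0,2), (0,3), (0,4), (0,5), (0,6), (0,7), (0,8), (0,9), (0,10), (0,11) ...
Target (A=4, B=5) not in reachable set → no.

Answer: no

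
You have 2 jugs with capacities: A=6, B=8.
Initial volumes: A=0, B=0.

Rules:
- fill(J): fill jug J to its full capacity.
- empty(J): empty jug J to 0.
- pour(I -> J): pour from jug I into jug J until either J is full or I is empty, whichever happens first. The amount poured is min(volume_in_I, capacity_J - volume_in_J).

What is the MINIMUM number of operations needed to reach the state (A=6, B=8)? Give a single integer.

BFS from (A=0, B=0). One shortest path:
  1. fill(A) -> (A=6 B=0)
  2. fill(B) -> (A=6 B=8)
Reached target in 2 moves.

Answer: 2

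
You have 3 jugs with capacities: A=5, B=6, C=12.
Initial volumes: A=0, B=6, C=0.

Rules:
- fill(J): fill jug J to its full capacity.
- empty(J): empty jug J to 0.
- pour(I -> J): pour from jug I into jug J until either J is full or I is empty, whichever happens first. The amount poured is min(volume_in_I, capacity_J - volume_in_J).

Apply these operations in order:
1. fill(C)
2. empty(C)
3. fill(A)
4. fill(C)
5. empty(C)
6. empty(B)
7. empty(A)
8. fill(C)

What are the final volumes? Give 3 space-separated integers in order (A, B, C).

Step 1: fill(C) -> (A=0 B=6 C=12)
Step 2: empty(C) -> (A=0 B=6 C=0)
Step 3: fill(A) -> (A=5 B=6 C=0)
Step 4: fill(C) -> (A=5 B=6 C=12)
Step 5: empty(C) -> (A=5 B=6 C=0)
Step 6: empty(B) -> (A=5 B=0 C=0)
Step 7: empty(A) -> (A=0 B=0 C=0)
Step 8: fill(C) -> (A=0 B=0 C=12)

Answer: 0 0 12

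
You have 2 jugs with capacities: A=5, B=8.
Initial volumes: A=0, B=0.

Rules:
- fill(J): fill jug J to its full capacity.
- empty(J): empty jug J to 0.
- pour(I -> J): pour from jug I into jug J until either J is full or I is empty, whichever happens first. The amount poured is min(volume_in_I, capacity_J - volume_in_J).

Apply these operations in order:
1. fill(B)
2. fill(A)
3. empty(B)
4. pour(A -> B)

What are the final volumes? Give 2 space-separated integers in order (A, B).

Answer: 0 5

Derivation:
Step 1: fill(B) -> (A=0 B=8)
Step 2: fill(A) -> (A=5 B=8)
Step 3: empty(B) -> (A=5 B=0)
Step 4: pour(A -> B) -> (A=0 B=5)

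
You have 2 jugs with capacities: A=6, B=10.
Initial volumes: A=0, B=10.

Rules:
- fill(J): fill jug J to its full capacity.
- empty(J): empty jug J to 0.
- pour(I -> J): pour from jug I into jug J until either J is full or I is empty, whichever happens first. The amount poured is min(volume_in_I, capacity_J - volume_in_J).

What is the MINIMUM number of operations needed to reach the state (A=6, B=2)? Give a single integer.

BFS from (A=0, B=10). One shortest path:
  1. pour(B -> A) -> (A=6 B=4)
  2. empty(A) -> (A=0 B=4)
  3. pour(B -> A) -> (A=4 B=0)
  4. fill(B) -> (A=4 B=10)
  5. pour(B -> A) -> (A=6 B=8)
  6. empty(A) -> (A=0 B=8)
  7. pour(B -> A) -> (A=6 B=2)
Reached target in 7 moves.

Answer: 7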